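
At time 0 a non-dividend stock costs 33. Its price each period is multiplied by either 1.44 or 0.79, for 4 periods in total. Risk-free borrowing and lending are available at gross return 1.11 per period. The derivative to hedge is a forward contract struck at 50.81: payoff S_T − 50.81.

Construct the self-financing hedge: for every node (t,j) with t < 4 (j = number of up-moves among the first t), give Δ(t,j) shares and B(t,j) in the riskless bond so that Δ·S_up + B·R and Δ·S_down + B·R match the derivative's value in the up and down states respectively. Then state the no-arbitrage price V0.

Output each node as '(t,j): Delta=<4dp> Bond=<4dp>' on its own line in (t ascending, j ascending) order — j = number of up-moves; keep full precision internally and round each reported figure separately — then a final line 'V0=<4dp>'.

Risk-neutral probability p* = (R−d)/(u−d) = (1.11−0.79)/(1.44−0.79) = 0.4923.
Terminal payoffs: V(4,0)=-37.9565, V(4,1)=-27.3808, V(4,2)=-8.1036, V(4,3)=27.0346, V(4,4)=91.0840
Node (3,0) S=16.2703: V=(p*·-27.3808+(1−p*)·-37.9565)/1.11=-29.5045; Δ=(-27.3808−-37.9565)/(23.4292−12.8535)=1.0000; B=V−Δ·S=-45.7748
Node (3,1) S=29.6572: V=(p*·-8.1036+(1−p*)·-27.3808)/1.11=-16.1175; Δ=(-8.1036−-27.3808)/(42.7064−23.4292)=1.0000; B=V−Δ·S=-45.7748
Node (3,2) S=54.0588: V=(p*·27.0346+(1−p*)·-8.1036)/1.11=8.2840; Δ=(27.0346−-8.1036)/(77.8446−42.7064)=1.0000; B=V−Δ·S=-45.7748
Node (3,3) S=98.5375: V=(p*·91.0840+(1−p*)·27.0346)/1.11=52.7627; Δ=(91.0840−27.0346)/(141.8940−77.8446)=1.0000; B=V−Δ·S=-45.7748
Node (2,0) S=20.5953: V=(p*·-16.1175+(1−p*)·-29.5045)/1.11=-20.6432; Δ=(-16.1175−-29.5045)/(29.6572−16.2703)=1.0000; B=V−Δ·S=-41.2385
Node (2,1) S=37.5408: V=(p*·8.2840+(1−p*)·-16.1175)/1.11=-3.6977; Δ=(8.2840−-16.1175)/(54.0588−29.6572)=1.0000; B=V−Δ·S=-41.2385
Node (2,2) S=68.4288: V=(p*·52.7627+(1−p*)·8.2840)/1.11=27.1903; Δ=(52.7627−8.2840)/(98.5375−54.0588)=1.0000; B=V−Δ·S=-41.2385
Node (1,0) S=26.0700: V=(p*·-3.6977+(1−p*)·-20.6432)/1.11=-11.0818; Δ=(-3.6977−-20.6432)/(37.5408−20.5953)=1.0000; B=V−Δ·S=-37.1518
Node (1,1) S=47.5200: V=(p*·27.1903+(1−p*)·-3.6977)/1.11=10.3682; Δ=(27.1903−-3.6977)/(68.4288−37.5408)=1.0000; B=V−Δ·S=-37.1518
Node (0,0) S=33.0000: V=(p*·10.3682+(1−p*)·-11.0818)/1.11=-0.4701; Δ=(10.3682−-11.0818)/(47.5200−26.0700)=1.0000; B=V−Δ·S=-33.4701
Self-financing check: at every node Δ·S+B equals the discounted successor values.

(0,0): Delta=1.0000 Bond=-33.4701
(1,0): Delta=1.0000 Bond=-37.1518
(1,1): Delta=1.0000 Bond=-37.1518
(2,0): Delta=1.0000 Bond=-41.2385
(2,1): Delta=1.0000 Bond=-41.2385
(2,2): Delta=1.0000 Bond=-41.2385
(3,0): Delta=1.0000 Bond=-45.7748
(3,1): Delta=1.0000 Bond=-45.7748
(3,2): Delta=1.0000 Bond=-45.7748
(3,3): Delta=1.0000 Bond=-45.7748
V0=-0.4701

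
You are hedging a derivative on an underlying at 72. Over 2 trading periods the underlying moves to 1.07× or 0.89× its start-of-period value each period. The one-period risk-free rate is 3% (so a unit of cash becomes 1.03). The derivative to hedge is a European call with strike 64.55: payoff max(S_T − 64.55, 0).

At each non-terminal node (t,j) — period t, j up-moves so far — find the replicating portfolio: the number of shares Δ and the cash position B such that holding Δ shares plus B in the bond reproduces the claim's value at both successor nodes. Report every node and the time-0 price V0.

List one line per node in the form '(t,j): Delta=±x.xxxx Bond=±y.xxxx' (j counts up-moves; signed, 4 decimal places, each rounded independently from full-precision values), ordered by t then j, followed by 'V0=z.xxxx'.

Under the risk-neutral measure, an up-move has probability p* = (R−d)/(u−d) = 0.7778 and values discount at R = 1.03.
At expiry t=2: V(2,0)=0.0000, V(2,1)=4.0156, V(2,2)=17.8828
(1,0): S=64.0800. Δ = (V_up−V_dn)/(S_up−S_dn) = (4.0156−0.0000)/(68.5656−57.0312) = 0.3481. V = [p*·4.0156 + (1−p*)·0.0000]/1.03 = 3.0323. B = V − Δ·S = -19.2766.
(1,1): S=77.0400. Δ = (V_up−V_dn)/(S_up−S_dn) = (17.8828−4.0156)/(82.4328−68.5656) = 1.0000. V = [p*·17.8828 + (1−p*)·4.0156]/1.03 = 14.3701. B = V − Δ·S = -62.6699.
(0,0): S=72.0000. Δ = (V_up−V_dn)/(S_up−S_dn) = (14.3701−3.0323)/(77.0400−64.0800) = 0.8748. V = [p*·14.3701 + (1−p*)·3.0323]/1.03 = 11.5054. B = V − Δ·S = -51.4825.
Self-financing check: at every node Δ·S+B equals the discounted successor values.

(0,0): Delta=0.8748 Bond=-51.4825
(1,0): Delta=0.3481 Bond=-19.2766
(1,1): Delta=1.0000 Bond=-62.6699
V0=11.5054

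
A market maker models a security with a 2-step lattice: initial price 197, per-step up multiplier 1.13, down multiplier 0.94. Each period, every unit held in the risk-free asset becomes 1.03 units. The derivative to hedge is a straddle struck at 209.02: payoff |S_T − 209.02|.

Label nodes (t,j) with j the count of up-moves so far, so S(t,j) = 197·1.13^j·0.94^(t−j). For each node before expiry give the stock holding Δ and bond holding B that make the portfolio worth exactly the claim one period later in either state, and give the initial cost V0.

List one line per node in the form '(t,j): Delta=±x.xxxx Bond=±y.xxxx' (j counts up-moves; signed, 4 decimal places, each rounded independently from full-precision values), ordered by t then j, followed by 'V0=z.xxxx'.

(0,0): Delta=0.0457 Bond=9.2238
(1,0): Delta=-0.9867 Bond=200.6899
(1,1): Delta=1.0000 Bond=-202.9320
V0=18.2304

Risk-neutral probability p* = (R−d)/(u−d) = (1.03−0.94)/(1.13−0.94) = 0.4737.
Payoff layer (t=2): V(2,0)=34.9508, V(2,1)=0.2334, V(2,2)=42.5293
  t=1,j=0: stock 185.1800 → up 209.2534 (V=0.2334), down 174.0692 (V=34.9508). Price 17.9667; hedge Δ=-0.9867, bond B=200.6899.
  t=1,j=1: stock 222.6100 → up 251.5493 (V=42.5293), down 209.2534 (V=0.2334). Price 19.6780; hedge Δ=1.0000, bond B=-202.9320.
  t=0,j=0: stock 197.0000 → up 222.6100 (V=19.6780), down 185.1800 (V=17.9667). Price 18.2304; hedge Δ=0.0457, bond B=9.2238.
Check: Δ(0,0)·S0 + B(0,0) = 18.2304 = V0.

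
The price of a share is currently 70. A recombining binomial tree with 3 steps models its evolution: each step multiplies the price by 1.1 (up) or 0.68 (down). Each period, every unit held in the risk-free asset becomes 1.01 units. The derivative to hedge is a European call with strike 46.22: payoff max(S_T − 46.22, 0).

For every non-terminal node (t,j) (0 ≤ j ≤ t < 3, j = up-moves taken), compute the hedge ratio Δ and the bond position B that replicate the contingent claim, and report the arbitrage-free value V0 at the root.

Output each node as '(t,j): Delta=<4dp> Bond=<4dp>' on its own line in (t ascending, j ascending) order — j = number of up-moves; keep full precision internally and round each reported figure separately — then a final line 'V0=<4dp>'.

(0,0): Delta=0.8600 Bond=-33.7143
(1,0): Delta=0.4427 Bond=-14.1864
(1,1): Delta=0.9304 Bond=-39.4692
(2,0): Delta=0.0000 Bond=0.0000
(2,1): Delta=0.5173 Bond=-18.2359
(2,2): Delta=1.0000 Bond=-45.7624
V0=26.4857

No-arbitrage ⇒ martingale measure with p* = (R−d)/(u−d) = 0.7857.
Terminal payoffs: V(3,0)=0.0000, V(3,1)=0.0000, V(3,2)=11.3760, V(3,3)=46.9500
  t=2,j=0: stock 32.3680 → up 35.6048 (V=0.0000), down 22.0102 (V=0.0000). Price 0.0000; hedge Δ=0.0000, bond B=0.0000.
  t=2,j=1: stock 52.3600 → up 57.5960 (V=11.3760), down 35.6048 (V=0.0000). Price 8.8498; hedge Δ=0.5173, bond B=-18.2359.
  t=2,j=2: stock 84.7000 → up 93.1700 (V=46.9500), down 57.5960 (V=11.3760). Price 38.9376; hedge Δ=1.0000, bond B=-45.7624.
  t=1,j=0: stock 47.6000 → up 52.3600 (V=8.8498), down 32.3680 (V=0.0000). Price 6.8846; hedge Δ=0.4427, bond B=-14.1864.
  t=1,j=1: stock 77.0000 → up 84.7000 (V=38.9376), down 52.3600 (V=8.8498). Price 32.1685; hedge Δ=0.9304, bond B=-39.4692.
  t=0,j=0: stock 70.0000 → up 77.0000 (V=32.1685), down 47.6000 (V=6.8846). Price 26.4857; hedge Δ=0.8600, bond B=-33.7143.
Check: Δ(0,0)·S0 + B(0,0) = 26.4857 = V0.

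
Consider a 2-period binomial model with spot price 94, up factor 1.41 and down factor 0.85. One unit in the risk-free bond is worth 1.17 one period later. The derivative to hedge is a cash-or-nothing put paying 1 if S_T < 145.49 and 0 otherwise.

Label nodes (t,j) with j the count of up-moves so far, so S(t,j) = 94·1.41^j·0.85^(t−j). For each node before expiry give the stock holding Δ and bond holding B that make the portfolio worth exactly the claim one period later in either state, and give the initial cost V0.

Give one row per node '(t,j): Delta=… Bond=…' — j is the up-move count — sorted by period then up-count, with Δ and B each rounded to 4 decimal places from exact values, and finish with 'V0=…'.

(0,0): Delta=-0.0093 Bond=1.3641
(1,0): Delta=0.0000 Bond=0.8547
(1,1): Delta=-0.0135 Bond=2.1520
V0=0.4920

No-arbitrage ⇒ martingale measure with p* = (R−d)/(u−d) = 0.5714.
Terminal values V(2,·): V(2,0)=1.0000, V(2,1)=1.0000, V(2,2)=0.0000
Node (1,0) S=79.9000: V=(p*·1.0000+(1−p*)·1.0000)/1.17=0.8547; Δ=(1.0000−1.0000)/(112.6590−67.9150)=0.0000; B=V−Δ·S=0.8547
Node (1,1) S=132.5400: V=(p*·0.0000+(1−p*)·1.0000)/1.17=0.3663; Δ=(0.0000−1.0000)/(186.8814−112.6590)=-0.0135; B=V−Δ·S=2.1520
Node (0,0) S=94.0000: V=(p*·0.3663+(1−p*)·0.8547)/1.17=0.4920; Δ=(0.3663−0.8547)/(132.5400−79.9000)=-0.0093; B=V−Δ·S=1.3641
Each (Δ,B) replicates both successor values, so the strategy is self-financing and V0 is arbitrage-free.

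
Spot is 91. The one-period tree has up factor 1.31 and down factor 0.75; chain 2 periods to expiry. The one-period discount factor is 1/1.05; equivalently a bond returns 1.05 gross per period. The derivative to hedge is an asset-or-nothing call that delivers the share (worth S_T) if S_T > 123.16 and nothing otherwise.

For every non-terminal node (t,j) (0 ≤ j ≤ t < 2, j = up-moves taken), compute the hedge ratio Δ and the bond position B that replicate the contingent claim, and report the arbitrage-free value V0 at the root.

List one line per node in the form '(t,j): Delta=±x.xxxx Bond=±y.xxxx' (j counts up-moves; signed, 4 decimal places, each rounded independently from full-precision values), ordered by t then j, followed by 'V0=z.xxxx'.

The replicating-portfolio and risk-neutral prices coincide; use p* = (1.05−0.75)/(1.31−0.75) = 0.5357 for the latter.
Payoff layer (t=2): V(2,0)=0.0000, V(2,1)=0.0000, V(2,2)=156.1651
(1,0): S=68.2500. Δ = (V_up−V_dn)/(S_up−S_dn) = (0.0000−0.0000)/(89.4075−51.1875) = 0.0000. V = [p*·0.0000 + (1−p*)·0.0000]/1.05 = 0.0000. B = V − Δ·S = 0.0000.
(1,1): S=119.2100. Δ = (V_up−V_dn)/(S_up−S_dn) = (156.1651−0.0000)/(156.1651−89.4075) = 2.3393. V = [p*·156.1651 + (1−p*)·0.0000]/1.05 = 79.6761. B = V − Δ·S = -199.1902.
(0,0): S=91.0000. Δ = (V_up−V_dn)/(S_up−S_dn) = (79.6761−0.0000)/(119.2100−68.2500) = 1.5635. V = [p*·79.6761 + (1−p*)·0.0000]/1.05 = 40.6511. B = V − Δ·S = -101.6276.
The time-0 hedge costs 40.6511, which is the no-arbitrage price.

(0,0): Delta=1.5635 Bond=-101.6276
(1,0): Delta=0.0000 Bond=0.0000
(1,1): Delta=2.3393 Bond=-199.1902
V0=40.6511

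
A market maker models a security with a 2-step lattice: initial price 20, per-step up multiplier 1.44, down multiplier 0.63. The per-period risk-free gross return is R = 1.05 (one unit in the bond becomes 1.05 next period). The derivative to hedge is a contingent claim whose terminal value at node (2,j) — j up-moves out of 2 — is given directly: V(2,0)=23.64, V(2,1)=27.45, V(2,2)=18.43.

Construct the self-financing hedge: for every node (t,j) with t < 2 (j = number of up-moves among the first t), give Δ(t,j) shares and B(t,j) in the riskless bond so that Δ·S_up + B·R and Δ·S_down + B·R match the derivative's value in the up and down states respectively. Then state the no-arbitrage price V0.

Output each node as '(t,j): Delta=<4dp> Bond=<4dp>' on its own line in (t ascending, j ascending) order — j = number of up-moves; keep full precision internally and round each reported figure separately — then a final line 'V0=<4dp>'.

(0,0): Delta=-0.1671 Bond=25.2394
(1,0): Delta=0.3733 Bond=19.6921
(1,1): Delta=-0.3867 Bond=32.8243
V0=21.8972

Under the risk-neutral measure, an up-move has probability p* = (R−d)/(u−d) = 0.5185 and values discount at R = 1.05.
At expiry t=2: V(2,0)=23.6400, V(2,1)=27.4500, V(2,2)=18.4300
Node (1,0) S=12.6000: V=(p*·27.4500+(1−p*)·23.6400)/1.05=24.3958; Δ=(27.4500−23.6400)/(18.1440−7.9380)=0.3733; B=V−Δ·S=19.6921
Node (1,1) S=28.8000: V=(p*·18.4300+(1−p*)·27.4500)/1.05=21.6885; Δ=(18.4300−27.4500)/(41.4720−18.1440)=-0.3867; B=V−Δ·S=32.8243
Node (0,0) S=20.0000: V=(p*·21.6885+(1−p*)·24.3958)/1.05=21.8972; Δ=(21.6885−24.3958)/(28.8000−12.6000)=-0.1671; B=V−Δ·S=25.2394
Each (Δ,B) replicates both successor values, so the strategy is self-financing and V0 is arbitrage-free.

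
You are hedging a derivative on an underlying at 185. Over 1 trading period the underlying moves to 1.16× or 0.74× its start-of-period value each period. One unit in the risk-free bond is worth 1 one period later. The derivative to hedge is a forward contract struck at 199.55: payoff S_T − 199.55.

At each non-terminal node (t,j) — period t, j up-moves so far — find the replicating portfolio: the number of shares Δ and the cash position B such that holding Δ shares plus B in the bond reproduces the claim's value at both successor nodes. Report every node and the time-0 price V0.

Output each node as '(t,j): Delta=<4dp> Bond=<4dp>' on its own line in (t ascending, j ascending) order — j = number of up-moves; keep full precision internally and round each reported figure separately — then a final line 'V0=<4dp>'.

Since d<R<u, set p* = (R−d)/(u−d) = 0.6190; price each node as the discounted p*-expectation of its children.
Payoff layer (t=1): V(1,0)=-62.6500, V(1,1)=15.0500
  t=0,j=0: stock 185.0000 → up 214.6000 (V=15.0500), down 136.9000 (V=-62.6500). Price -14.5500; hedge Δ=1.0000, bond B=-199.5500.
Check: Δ(0,0)·S0 + B(0,0) = -14.5500 = V0.

(0,0): Delta=1.0000 Bond=-199.5500
V0=-14.5500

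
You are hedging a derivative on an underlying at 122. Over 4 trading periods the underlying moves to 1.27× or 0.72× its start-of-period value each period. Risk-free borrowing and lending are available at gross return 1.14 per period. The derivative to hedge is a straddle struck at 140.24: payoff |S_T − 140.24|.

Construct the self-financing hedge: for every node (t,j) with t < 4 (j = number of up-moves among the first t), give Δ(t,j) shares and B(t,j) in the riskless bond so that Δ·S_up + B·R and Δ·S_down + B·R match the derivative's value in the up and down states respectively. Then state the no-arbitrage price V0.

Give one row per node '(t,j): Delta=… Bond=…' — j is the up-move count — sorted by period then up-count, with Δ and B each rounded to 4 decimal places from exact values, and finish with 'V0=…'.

No-arbitrage ⇒ martingale measure with p* = (R−d)/(u−d) = 0.7636.
Payoff layer (t=4): V(4,0)=107.4539, V(4,1)=82.4090, V(4,2)=38.2325, V(4,3)=39.6900, V(4,4)=177.1365
Node (3,0) S=45.5363: V=(p*·82.4090+(1−p*)·107.4539)/1.14=77.4813; Δ=(82.4090−107.4539)/(57.8310−32.7861)=-1.0000; B=V−Δ·S=123.0175
Node (3,1) S=80.3209: V=(p*·38.2325+(1−p*)·82.4090)/1.14=42.6966; Δ=(38.2325−82.4090)/(102.0075−57.8310)=-1.0000; B=V−Δ·S=123.0175
Node (3,2) S=141.6771: V=(p*·39.6900+(1−p*)·38.2325)/1.14=34.5136; Δ=(39.6900−38.2325)/(179.9300−102.0075)=0.0187; B=V−Δ·S=31.8636
Node (3,3) S=249.9027: V=(p*·177.1365+(1−p*)·39.6900)/1.14=126.8852; Δ=(177.1365−39.6900)/(317.3765−179.9300)=1.0000; B=V−Δ·S=-123.0175
Node (2,0) S=63.2448: V=(p*·42.6966+(1−p*)·77.4813)/1.14=44.6653; Δ=(42.6966−77.4813)/(80.3209−45.5363)=-1.0000; B=V−Δ·S=107.9101
Node (2,1) S=111.5568: V=(p*·34.5136+(1−p*)·42.6966)/1.14=31.9717; Δ=(34.5136−42.6966)/(141.6771−80.3209)=-0.1334; B=V−Δ·S=46.8500
Node (2,2) S=196.7738: V=(p*·126.8852+(1−p*)·34.5136)/1.14=92.1508; Δ=(126.8852−34.5136)/(249.9027−141.6771)=0.8535; B=V−Δ·S=-75.7976
Node (1,0) S=87.8400: V=(p*·31.9717+(1−p*)·44.6653)/1.14=30.6772; Δ=(31.9717−44.6653)/(111.5568−63.2448)=-0.2627; B=V−Δ·S=53.7565
Node (1,1) S=154.9400: V=(p*·92.1508+(1−p*)·31.9717)/1.14=68.3567; Δ=(92.1508−31.9717)/(196.7738−111.5568)=0.7062; B=V−Δ·S=-41.0598
Node (0,0) S=122.0000: V=(p*·68.3567+(1−p*)·30.6772)/1.14=52.1497; Δ=(68.3567−30.6772)/(154.9400−87.8400)=0.5615; B=V−Δ·S=-16.3585
Check: Δ(0,0)·S0 + B(0,0) = 52.1497 = V0.

(0,0): Delta=0.5615 Bond=-16.3585
(1,0): Delta=-0.2627 Bond=53.7565
(1,1): Delta=0.7062 Bond=-41.0598
(2,0): Delta=-1.0000 Bond=107.9101
(2,1): Delta=-0.1334 Bond=46.8500
(2,2): Delta=0.8535 Bond=-75.7976
(3,0): Delta=-1.0000 Bond=123.0175
(3,1): Delta=-1.0000 Bond=123.0175
(3,2): Delta=0.0187 Bond=31.8636
(3,3): Delta=1.0000 Bond=-123.0175
V0=52.1497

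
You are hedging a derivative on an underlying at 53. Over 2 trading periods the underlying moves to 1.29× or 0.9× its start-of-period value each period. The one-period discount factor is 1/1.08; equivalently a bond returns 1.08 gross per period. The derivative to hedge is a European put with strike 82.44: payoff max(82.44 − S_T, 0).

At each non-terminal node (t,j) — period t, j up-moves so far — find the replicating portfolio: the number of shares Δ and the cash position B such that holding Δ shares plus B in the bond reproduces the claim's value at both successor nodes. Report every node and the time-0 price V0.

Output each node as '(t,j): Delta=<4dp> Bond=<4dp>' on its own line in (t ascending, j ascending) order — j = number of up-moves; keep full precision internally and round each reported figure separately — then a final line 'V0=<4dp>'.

(0,0): Delta=-0.8810 Bond=65.4218
(1,0): Delta=-1.0000 Bond=76.3333
(1,1): Delta=-0.7841 Bond=64.0314
V0=18.7305

No-arbitrage ⇒ martingale measure with p* = (R−d)/(u−d) = 0.4615.
Payoff layer (t=2): V(2,0)=39.5100, V(2,1)=20.9070, V(2,2)=0.0000
(1,0): S=47.7000. Δ = (V_up−V_dn)/(S_up−S_dn) = (20.9070−39.5100)/(61.5330−42.9300) = -1.0000. V = [p*·20.9070 + (1−p*)·39.5100]/1.08 = 28.6333. B = V − Δ·S = 76.3333.
(1,1): S=68.3700. Δ = (V_up−V_dn)/(S_up−S_dn) = (0.0000−20.9070)/(88.1973−61.5330) = -0.7841. V = [p*·0.0000 + (1−p*)·20.9070]/1.08 = 10.4237. B = V − Δ·S = 64.0314.
(0,0): S=53.0000. Δ = (V_up−V_dn)/(S_up−S_dn) = (10.4237−28.6333)/(68.3700−47.7000) = -0.8810. V = [p*·10.4237 + (1−p*)·28.6333]/1.08 = 18.7305. B = V − Δ·S = 65.4218.
Root portfolio cost Δ·53+B reproduces V0=18.7305.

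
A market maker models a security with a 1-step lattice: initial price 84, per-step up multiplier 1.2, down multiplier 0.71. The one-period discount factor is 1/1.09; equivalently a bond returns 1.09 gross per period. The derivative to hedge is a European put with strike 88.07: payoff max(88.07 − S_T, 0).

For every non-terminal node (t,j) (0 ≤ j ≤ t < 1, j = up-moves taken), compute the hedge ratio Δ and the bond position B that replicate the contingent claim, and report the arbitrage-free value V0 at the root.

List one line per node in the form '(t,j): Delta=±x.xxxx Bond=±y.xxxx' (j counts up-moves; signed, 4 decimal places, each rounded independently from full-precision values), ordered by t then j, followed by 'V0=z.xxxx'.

(0,0): Delta=-0.6907 Bond=63.8757
V0=5.8553

The replicating-portfolio and risk-neutral prices coincide; use p* = (1.09−0.71)/(1.2−0.71) = 0.7755 for the latter.
Terminal payoffs: V(1,0)=28.4300, V(1,1)=0.0000
  t=0,j=0: stock 84.0000 → up 100.8000 (V=0.0000), down 59.6400 (V=28.4300). Price 5.8553; hedge Δ=-0.6907, bond B=63.8757.
Root portfolio cost Δ·84+B reproduces V0=5.8553.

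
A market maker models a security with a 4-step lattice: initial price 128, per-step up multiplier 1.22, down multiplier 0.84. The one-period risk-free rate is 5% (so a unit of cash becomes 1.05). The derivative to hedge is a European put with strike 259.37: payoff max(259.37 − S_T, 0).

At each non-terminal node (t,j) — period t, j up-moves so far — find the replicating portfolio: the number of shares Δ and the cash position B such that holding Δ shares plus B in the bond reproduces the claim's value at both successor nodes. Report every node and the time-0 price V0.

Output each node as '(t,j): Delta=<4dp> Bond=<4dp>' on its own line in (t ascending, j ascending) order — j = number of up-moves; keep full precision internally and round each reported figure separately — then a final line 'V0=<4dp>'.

(0,0): Delta=-0.9275 Bond=205.9587
(1,0): Delta=-1.0000 Bond=224.0536
(1,1): Delta=-0.8871 Bond=209.9449
(2,0): Delta=-1.0000 Bond=235.2562
(2,1): Delta=-1.0000 Bond=235.2562
(2,2): Delta=-0.8241 Bond=208.4498
(3,0): Delta=-1.0000 Bond=247.0190
(3,1): Delta=-1.0000 Bond=247.0190
(3,2): Delta=-1.0000 Bond=247.0190
(3,3): Delta=-0.7261 Bond=196.0868
V0=87.2407

The replicating-portfolio and risk-neutral prices coincide; use p* = (1.05−0.84)/(1.22−0.84) = 0.5526 for the latter.
Terminal payoffs: V(4,0)=195.6425, V(4,1)=166.8133, V(4,2)=124.9425, V(4,3)=64.1300, V(4,4)=0.0000
  t=3,j=0: stock 75.8661 → up 92.5567 (V=166.8133), down 63.7275 (V=195.6425). Price 171.1529; hedge Δ=-1.0000, bond B=247.0190.
  t=3,j=1: stock 110.1865 → up 134.4275 (V=124.9425), down 92.5567 (V=166.8133). Price 136.8326; hedge Δ=-1.0000, bond B=247.0190.
  t=3,j=2: stock 160.0328 → up 195.2400 (V=64.1300), down 134.4275 (V=124.9425). Price 86.9863; hedge Δ=-1.0000, bond B=247.0190.
  t=3,j=3: stock 232.4285 → up 283.5628 (V=0.0000), down 195.2400 (V=64.1300). Price 27.3236; hedge Δ=-0.7261, bond B=196.0868.
  t=2,j=0: stock 90.3168 → up 110.1865 (V=136.8326), down 75.8661 (V=171.1529). Price 144.9394; hedge Δ=-1.0000, bond B=235.2562.
  t=2,j=1: stock 131.1744 → up 160.0328 (V=86.9863), down 110.1865 (V=136.8326). Price 104.0818; hedge Δ=-1.0000, bond B=235.2562.
  t=2,j=2: stock 190.5152 → up 232.4285 (V=27.3236), down 160.0328 (V=86.9863). Price 51.4426; hedge Δ=-0.8241, bond B=208.4498.
  t=1,j=0: stock 107.5200 → up 131.1744 (V=104.0818), down 90.3168 (V=144.9394). Price 116.5336; hedge Δ=-1.0000, bond B=224.0536.
  t=1,j=1: stock 156.1600 → up 190.5152 (V=51.4426), down 131.1744 (V=104.0818). Price 71.4207; hedge Δ=-0.8871, bond B=209.9449.
  t=0,j=0: stock 128.0000 → up 156.1600 (V=71.4207), down 107.5200 (V=116.5336). Price 87.2407; hedge Δ=-0.9275, bond B=205.9587.
Each (Δ,B) replicates both successor values, so the strategy is self-financing and V0 is arbitrage-free.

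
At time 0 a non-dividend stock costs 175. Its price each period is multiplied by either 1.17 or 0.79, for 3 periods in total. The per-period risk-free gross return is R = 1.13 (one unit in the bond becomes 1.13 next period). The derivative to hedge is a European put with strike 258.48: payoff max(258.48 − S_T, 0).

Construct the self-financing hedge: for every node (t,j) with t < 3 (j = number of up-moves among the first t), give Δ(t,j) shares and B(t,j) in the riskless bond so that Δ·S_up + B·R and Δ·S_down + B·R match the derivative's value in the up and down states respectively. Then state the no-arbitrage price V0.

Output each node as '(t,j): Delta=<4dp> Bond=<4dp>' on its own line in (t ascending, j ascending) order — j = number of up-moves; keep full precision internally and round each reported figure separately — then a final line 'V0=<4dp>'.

The replicating-portfolio and risk-neutral prices coincide; use p* = (1.13−0.79)/(1.17−0.79) = 0.8947 for the latter.
Terminal values V(3,·): V(3,0)=172.1982, V(3,1)=130.6955, V(3,2)=69.2296, V(3,3)=0.0000
  t=2,j=0: stock 109.2175 → up 127.7845 (V=130.6955), down 86.2818 (V=172.1982). Price 119.5259; hedge Δ=-1.0000, bond B=228.7434.
  t=2,j=1: stock 161.7525 → up 189.2504 (V=69.2296), down 127.7845 (V=130.6955). Price 66.9909; hedge Δ=-1.0000, bond B=228.7434.
  t=2,j=2: stock 239.5575 → up 280.2823 (V=0.0000), down 189.2504 (V=69.2296). Price 6.4490; hedge Δ=-0.7605, bond B=188.6321.
  t=1,j=0: stock 138.2500 → up 161.7525 (V=66.9909), down 109.2175 (V=119.5259). Price 64.1778; hedge Δ=-1.0000, bond B=202.4278.
  t=1,j=1: stock 204.7500 → up 239.5575 (V=6.4490), down 161.7525 (V=66.9909). Price 11.3467; hedge Δ=-0.7781, bond B=170.6675.
  t=0,j=0: stock 175.0000 → up 204.7500 (V=11.3467), down 138.2500 (V=64.1778). Price 14.9627; hedge Δ=-0.7945, bond B=153.9918.
Self-financing check: at every node Δ·S+B equals the discounted successor values.

(0,0): Delta=-0.7945 Bond=153.9918
(1,0): Delta=-1.0000 Bond=202.4278
(1,1): Delta=-0.7781 Bond=170.6675
(2,0): Delta=-1.0000 Bond=228.7434
(2,1): Delta=-1.0000 Bond=228.7434
(2,2): Delta=-0.7605 Bond=188.6321
V0=14.9627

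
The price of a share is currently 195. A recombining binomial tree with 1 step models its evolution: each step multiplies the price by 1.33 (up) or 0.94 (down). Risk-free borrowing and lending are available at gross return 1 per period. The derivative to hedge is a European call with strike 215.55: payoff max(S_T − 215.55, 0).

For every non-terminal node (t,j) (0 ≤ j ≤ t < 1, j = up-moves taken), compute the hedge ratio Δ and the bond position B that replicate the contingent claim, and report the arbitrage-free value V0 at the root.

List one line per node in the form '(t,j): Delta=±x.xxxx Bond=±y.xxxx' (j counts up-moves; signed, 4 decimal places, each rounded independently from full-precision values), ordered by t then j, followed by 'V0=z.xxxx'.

(0,0): Delta=0.5759 Bond=-105.5692
V0=6.7385

The replicating-portfolio and risk-neutral prices coincide; use p* = (1−0.94)/(1.33−0.94) = 0.1538 for the latter.
Terminal payoffs: V(1,0)=0.0000, V(1,1)=43.8000
  t=0,j=0: stock 195.0000 → up 259.3500 (V=43.8000), down 183.3000 (V=0.0000). Price 6.7385; hedge Δ=0.5759, bond B=-105.5692.
Root portfolio cost Δ·195+B reproduces V0=6.7385.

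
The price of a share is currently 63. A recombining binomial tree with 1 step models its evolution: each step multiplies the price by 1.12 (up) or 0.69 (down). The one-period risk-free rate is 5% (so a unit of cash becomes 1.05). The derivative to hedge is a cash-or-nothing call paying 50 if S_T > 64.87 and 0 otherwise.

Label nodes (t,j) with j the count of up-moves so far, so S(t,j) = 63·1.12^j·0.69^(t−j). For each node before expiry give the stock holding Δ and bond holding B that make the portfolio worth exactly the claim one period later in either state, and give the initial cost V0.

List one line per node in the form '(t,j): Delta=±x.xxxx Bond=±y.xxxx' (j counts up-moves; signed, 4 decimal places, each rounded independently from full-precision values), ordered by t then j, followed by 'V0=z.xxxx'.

(0,0): Delta=1.8457 Bond=-76.4120
V0=39.8671

Under the risk-neutral measure, an up-move has probability p* = (R−d)/(u−d) = 0.8372 and values discount at R = 1.05.
Terminal values V(1,·): V(1,0)=0.0000, V(1,1)=50.0000
  t=0,j=0: stock 63.0000 → up 70.5600 (V=50.0000), down 43.4700 (V=0.0000). Price 39.8671; hedge Δ=1.8457, bond B=-76.4120.
Check: Δ(0,0)·S0 + B(0,0) = 39.8671 = V0.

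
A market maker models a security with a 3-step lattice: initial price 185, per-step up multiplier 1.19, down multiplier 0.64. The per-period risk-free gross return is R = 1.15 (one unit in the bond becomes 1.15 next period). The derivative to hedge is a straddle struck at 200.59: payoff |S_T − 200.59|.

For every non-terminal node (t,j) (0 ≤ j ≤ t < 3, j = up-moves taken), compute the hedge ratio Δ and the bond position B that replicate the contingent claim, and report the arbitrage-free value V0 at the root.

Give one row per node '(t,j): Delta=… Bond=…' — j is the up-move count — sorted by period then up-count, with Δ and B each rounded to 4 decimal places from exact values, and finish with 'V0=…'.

Under the risk-neutral measure, an up-move has probability p* = (R−d)/(u−d) = 0.9273 and values discount at R = 1.15.
At expiry t=3: V(3,0)=152.0934, V(3,1)=110.4166, V(3,2)=32.9238, V(3,3)=111.1644
(2,0): S=75.7760. Δ = (V_up−V_dn)/(S_up−S_dn) = (110.4166−152.0934)/(90.1734−48.4966) = -1.0000. V = [p*·110.4166 + (1−p*)·152.0934]/1.15 = 98.6501. B = V − Δ·S = 174.4261.
(2,1): S=140.8960. Δ = (V_up−V_dn)/(S_up−S_dn) = (32.9238−110.4166)/(167.6662−90.1734) = -1.0000. V = [p*·32.9238 + (1−p*)·110.4166]/1.15 = 33.5301. B = V − Δ·S = 174.4261.
(2,2): S=261.9785. Δ = (V_up−V_dn)/(S_up−S_dn) = (111.1644−32.9238)/(311.7544−167.6662) = 0.5430. V = [p*·111.1644 + (1−p*)·32.9238]/1.15 = 91.7167. B = V − Δ·S = -50.5391.
(1,0): S=118.4000. Δ = (V_up−V_dn)/(S_up−S_dn) = (33.5301−98.6501)/(140.8960−75.7760) = -1.0000. V = [p*·33.5301 + (1−p*)·98.6501]/1.15 = 33.2749. B = V − Δ·S = 151.6749.
(1,1): S=220.1500. Δ = (V_up−V_dn)/(S_up−S_dn) = (91.7167−33.5301)/(261.9785−140.8960) = 0.4806. V = [p*·91.7167 + (1−p*)·33.5301]/1.15 = 76.0739. B = V − Δ·S = -29.7200.
(0,0): S=185.0000. Δ = (V_up−V_dn)/(S_up−S_dn) = (76.0739−33.2749)/(220.1500−118.4000) = 0.4206. V = [p*·76.0739 + (1−p*)·33.2749]/1.15 = 63.4445. B = V − Δ·S = -14.3718.
Self-financing check: at every node Δ·S+B equals the discounted successor values.

(0,0): Delta=0.4206 Bond=-14.3718
(1,0): Delta=-1.0000 Bond=151.6749
(1,1): Delta=0.4806 Bond=-29.7200
(2,0): Delta=-1.0000 Bond=174.4261
(2,1): Delta=-1.0000 Bond=174.4261
(2,2): Delta=0.5430 Bond=-50.5391
V0=63.4445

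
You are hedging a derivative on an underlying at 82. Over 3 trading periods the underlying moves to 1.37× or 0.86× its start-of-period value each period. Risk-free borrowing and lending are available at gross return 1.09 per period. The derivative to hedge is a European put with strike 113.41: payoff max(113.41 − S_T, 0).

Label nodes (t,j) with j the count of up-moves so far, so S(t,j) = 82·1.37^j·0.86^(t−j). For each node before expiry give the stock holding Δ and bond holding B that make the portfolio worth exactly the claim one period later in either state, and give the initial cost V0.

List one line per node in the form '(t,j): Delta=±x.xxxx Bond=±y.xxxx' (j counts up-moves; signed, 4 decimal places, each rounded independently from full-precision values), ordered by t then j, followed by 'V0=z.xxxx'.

(0,0): Delta=-0.4899 Bond=57.5441
(1,0): Delta=-0.7820 Bond=83.3261
(1,1): Delta=-0.2666 Bond=37.6411
(2,0): Delta=-1.0000 Bond=104.0459
(2,1): Delta=-0.6154 Bond=74.7310
(2,2): Delta=0.0000 Bond=0.0000
V0=17.3762

The replicating-portfolio and risk-neutral prices coincide; use p* = (1.09−0.86)/(1.37−0.86) = 0.4510 for the latter.
Terminal payoffs: V(3,0)=61.2534, V(3,1)=30.3233, V(3,2)=0.0000, V(3,3)=0.0000
Node (2,0) S=60.6472: V=(p*·30.3233+(1−p*)·61.2534)/1.09=43.3987; Δ=(30.3233−61.2534)/(83.0867−52.1566)=-1.0000; B=V−Δ·S=104.0459
Node (2,1) S=96.6124: V=(p*·0.0000+(1−p*)·30.3233)/1.09=15.2735; Δ=(0.0000−30.3233)/(132.3590−83.0867)=-0.6154; B=V−Δ·S=74.7310
Node (2,2) S=153.9058: V=(p*·0.0000+(1−p*)·0.0000)/1.09=0.0000; Δ=(0.0000−0.0000)/(210.8509−132.3590)=0.0000; B=V−Δ·S=0.0000
Node (1,0) S=70.5200: V=(p*·15.2735+(1−p*)·43.3987)/1.09=28.1787; Δ=(15.2735−43.3987)/(96.6124−60.6472)=-0.7820; B=V−Δ·S=83.3261
Node (1,1) S=112.3400: V=(p*·0.0000+(1−p*)·15.2735)/1.09=7.6931; Δ=(0.0000−15.2735)/(153.9058−96.6124)=-0.2666; B=V−Δ·S=37.6411
Node (0,0) S=82.0000: V=(p*·7.6931+(1−p*)·28.1787)/1.09=17.3762; Δ=(7.6931−28.1787)/(112.3400−70.5200)=-0.4899; B=V−Δ·S=57.5441
Root portfolio cost Δ·82+B reproduces V0=17.3762.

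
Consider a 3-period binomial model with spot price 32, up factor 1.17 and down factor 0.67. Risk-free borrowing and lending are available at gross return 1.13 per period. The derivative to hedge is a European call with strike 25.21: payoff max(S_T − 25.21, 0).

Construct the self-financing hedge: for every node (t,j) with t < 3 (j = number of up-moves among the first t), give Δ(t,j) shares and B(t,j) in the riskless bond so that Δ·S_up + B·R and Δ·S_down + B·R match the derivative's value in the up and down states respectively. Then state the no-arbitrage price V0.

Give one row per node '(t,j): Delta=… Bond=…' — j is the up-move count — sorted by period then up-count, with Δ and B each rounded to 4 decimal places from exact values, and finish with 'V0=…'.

(0,0): Delta=0.9372 Bond=-15.3540
(1,0): Delta=0.3144 Bond=-3.9963
(1,1): Delta=0.9682 Bond=-18.5112
(2,0): Delta=0.0000 Bond=0.0000
(2,1): Delta=0.3300 Bond=-4.9085
(2,2): Delta=1.0000 Bond=-22.3097
V0=14.6366

The replicating-portfolio and risk-neutral prices coincide; use p* = (1.13−0.67)/(1.17−0.67) = 0.9200 for the latter.
At expiry t=3: V(3,0)=0.0000, V(3,1)=0.0000, V(3,2)=4.1392, V(3,3)=26.0416
Node (2,0) S=14.3648: V=(p*·0.0000+(1−p*)·0.0000)/1.13=0.0000; Δ=(0.0000−0.0000)/(16.8068−9.6244)=0.0000; B=V−Δ·S=0.0000
Node (2,1) S=25.0848: V=(p*·4.1392+(1−p*)·0.0000)/1.13=3.3700; Δ=(4.1392−0.0000)/(29.3492−16.8068)=0.3300; B=V−Δ·S=-4.9085
Node (2,2) S=43.8048: V=(p*·26.0416+(1−p*)·4.1392)/1.13=21.4951; Δ=(26.0416−4.1392)/(51.2516−29.3492)=1.0000; B=V−Δ·S=-22.3097
Node (1,0) S=21.4400: V=(p*·3.3700+(1−p*)·0.0000)/1.13=2.7437; Δ=(3.3700−0.0000)/(25.0848−14.3648)=0.3144; B=V−Δ·S=-3.9963
Node (1,1) S=37.4400: V=(p*·21.4951+(1−p*)·3.3700)/1.13=17.7390; Δ=(21.4951−3.3700)/(43.8048−25.0848)=0.9682; B=V−Δ·S=-18.5112
Node (0,0) S=32.0000: V=(p*·17.7390+(1−p*)·2.7437)/1.13=14.6366; Δ=(17.7390−2.7437)/(37.4400−21.4400)=0.9372; B=V−Δ·S=-15.3540
Root portfolio cost Δ·32+B reproduces V0=14.6366.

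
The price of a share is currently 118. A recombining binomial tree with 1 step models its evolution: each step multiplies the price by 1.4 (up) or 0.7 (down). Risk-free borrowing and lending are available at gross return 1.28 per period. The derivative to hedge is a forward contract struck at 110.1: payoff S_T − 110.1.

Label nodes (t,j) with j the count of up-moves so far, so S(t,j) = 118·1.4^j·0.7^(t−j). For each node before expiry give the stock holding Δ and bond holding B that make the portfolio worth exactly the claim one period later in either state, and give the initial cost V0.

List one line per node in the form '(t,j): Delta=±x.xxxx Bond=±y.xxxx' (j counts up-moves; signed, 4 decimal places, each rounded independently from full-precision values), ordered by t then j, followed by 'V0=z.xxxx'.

The replicating-portfolio and risk-neutral prices coincide; use p* = (1.28−0.7)/(1.4−0.7) = 0.8286 for the latter.
At expiry t=1: V(1,0)=-27.5000, V(1,1)=55.1000
Node (0,0) S=118.0000: V=(p*·55.1000+(1−p*)·-27.5000)/1.28=31.9844; Δ=(55.1000−-27.5000)/(165.2000−82.6000)=1.0000; B=V−Δ·S=-86.0156
Root portfolio cost Δ·118+B reproduces V0=31.9844.

(0,0): Delta=1.0000 Bond=-86.0156
V0=31.9844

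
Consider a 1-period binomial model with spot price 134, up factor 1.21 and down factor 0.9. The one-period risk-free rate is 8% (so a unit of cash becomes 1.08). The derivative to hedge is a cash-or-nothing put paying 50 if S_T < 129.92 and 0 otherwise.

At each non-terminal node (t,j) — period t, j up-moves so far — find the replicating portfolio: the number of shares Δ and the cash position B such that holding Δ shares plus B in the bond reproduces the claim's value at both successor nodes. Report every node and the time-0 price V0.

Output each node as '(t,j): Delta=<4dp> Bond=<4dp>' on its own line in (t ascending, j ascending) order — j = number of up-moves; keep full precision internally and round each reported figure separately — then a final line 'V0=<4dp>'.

(0,0): Delta=-1.2037 Bond=180.7049
V0=19.4146

Under the risk-neutral measure, an up-move has probability p* = (R−d)/(u−d) = 0.5806 and values discount at R = 1.08.
Terminal payoffs: V(1,0)=50.0000, V(1,1)=0.0000
  t=0,j=0: stock 134.0000 → up 162.1400 (V=0.0000), down 120.6000 (V=50.0000). Price 19.4146; hedge Δ=-1.2037, bond B=180.7049.
The time-0 hedge costs 19.4146, which is the no-arbitrage price.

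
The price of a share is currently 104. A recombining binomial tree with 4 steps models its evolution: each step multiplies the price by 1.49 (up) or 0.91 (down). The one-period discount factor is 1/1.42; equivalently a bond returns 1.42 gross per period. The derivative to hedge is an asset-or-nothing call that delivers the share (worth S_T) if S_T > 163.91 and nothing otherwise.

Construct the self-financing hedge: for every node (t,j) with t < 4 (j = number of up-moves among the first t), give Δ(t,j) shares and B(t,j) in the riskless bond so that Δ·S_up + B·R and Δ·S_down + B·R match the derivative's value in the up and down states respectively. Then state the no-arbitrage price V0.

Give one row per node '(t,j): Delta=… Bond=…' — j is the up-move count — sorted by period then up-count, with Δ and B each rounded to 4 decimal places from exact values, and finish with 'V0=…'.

(0,0): Delta=1.0255 Bond=-2.8350
(1,0): Delta=1.2179 Bond=-22.2372
(1,1): Delta=1.0094 Bond=-1.5261
(2,0): Delta=2.3703 Bond=-130.8180
(2,1): Delta=1.1213 Bond=-17.9554
(2,2): Delta=1.0000 Bond=0.0000
(3,0): Delta=0.0000 Bond=0.0000
(3,1): Delta=2.5690 Bond=-211.2583
(3,2): Delta=1.0000 Bond=0.0000
(3,3): Delta=1.0000 Bond=0.0000
V0=103.8187

Under the risk-neutral measure, an up-move has probability p* = (R−d)/(u−d) = 0.8793 and values discount at R = 1.42.
Payoff layer (t=4): V(4,0)=0.0000, V(4,1)=0.0000, V(4,2)=191.2003, V(4,3)=313.0643, V(4,4)=512.5998
  t=3,j=0: stock 78.3714 → up 116.7734 (V=0.0000), down 71.3180 (V=0.0000). Price 0.0000; hedge Δ=0.0000, bond B=0.0000.
  t=3,j=1: stock 128.3224 → up 191.2003 (V=191.2003), down 116.7734 (V=0.0000). Price 118.3975; hedge Δ=2.5690, bond B=-211.2583.
  t=3,j=2: stock 210.1103 → up 313.0643 (V=313.0643), down 191.2003 (V=191.2003). Price 210.1103; hedge Δ=1.0000, bond B=0.0000.
  t=3,j=3: stock 344.0267 → up 512.5998 (V=512.5998), down 313.0643 (V=313.0643). Price 344.0267; hedge Δ=1.0000, bond B=0.0000.
  t=2,j=0: stock 86.1224 → up 128.3224 (V=118.3975), down 78.3714 (V=0.0000). Price 73.3156; hedge Δ=2.3703, bond B=-130.8180.
  t=2,j=1: stock 141.0136 → up 210.1103 (V=210.1103), down 128.3224 (V=118.3975). Price 140.1701; hedge Δ=1.1213, bond B=-17.9554.
  t=2,j=2: stock 230.8904 → up 344.0267 (V=344.0267), down 210.1103 (V=210.1103). Price 230.8904; hedge Δ=1.0000, bond B=0.0000.
  t=1,j=0: stock 94.6400 → up 141.0136 (V=140.1701), down 86.1224 (V=73.3156). Price 93.0292; hedge Δ=1.2179, bond B=-22.2372.
  t=1,j=1: stock 154.9600 → up 230.8904 (V=230.8904), down 141.0136 (V=140.1701). Price 154.8883; hedge Δ=1.0094, bond B=-1.5261.
  t=0,j=0: stock 104.0000 → up 154.9600 (V=154.8883), down 94.6400 (V=93.0292). Price 103.8187; hedge Δ=1.0255, bond B=-2.8350.
Root portfolio cost Δ·104+B reproduces V0=103.8187.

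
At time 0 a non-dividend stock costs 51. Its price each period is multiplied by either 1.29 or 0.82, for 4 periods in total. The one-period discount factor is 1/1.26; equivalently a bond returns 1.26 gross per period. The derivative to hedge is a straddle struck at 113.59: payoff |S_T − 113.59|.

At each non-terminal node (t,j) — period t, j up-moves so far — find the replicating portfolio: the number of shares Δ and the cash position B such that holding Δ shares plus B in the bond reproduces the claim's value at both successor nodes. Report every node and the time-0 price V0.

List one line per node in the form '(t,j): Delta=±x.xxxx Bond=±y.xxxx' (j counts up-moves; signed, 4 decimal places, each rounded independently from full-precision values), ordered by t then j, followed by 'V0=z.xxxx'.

(0,0): Delta=-0.0541 Bond=13.6707
(1,0): Delta=-1.0000 Bond=56.7843
(1,1): Delta=-0.0131 Bond=14.5279
(2,0): Delta=-1.0000 Bond=71.5482
(2,1): Delta=-1.0000 Bond=71.5482
(2,2): Delta=0.0297 Bond=14.6750
(3,0): Delta=-1.0000 Bond=90.1508
(3,1): Delta=-1.0000 Bond=90.1508
(3,2): Delta=-1.0000 Bond=90.1508
(3,3): Delta=0.0743 Bond=13.6045
V0=10.9137

The replicating-portfolio and risk-neutral prices coincide; use p* = (1.26−0.82)/(1.29−0.82) = 0.9362 for the latter.
Terminal payoffs: V(4,0)=90.5318, V(4,1)=77.3155, V(4,2)=56.5240, V(4,3)=23.8155, V(4,4)=27.6407
(3,0): S=28.1198. Δ = (V_up−V_dn)/(S_up−S_dn) = (77.3155−90.5318)/(36.2745−23.0582) = -1.0000. V = [p*·77.3155 + (1−p*)·90.5318]/1.26 = 62.0310. B = V − Δ·S = 90.1508.
(3,1): S=44.2372. Δ = (V_up−V_dn)/(S_up−S_dn) = (56.5240−77.3155)/(57.0660−36.2745) = -1.0000. V = [p*·56.5240 + (1−p*)·77.3155]/1.26 = 45.9136. B = V − Δ·S = 90.1508.
(3,2): S=69.5927. Δ = (V_up−V_dn)/(S_up−S_dn) = (23.8155−56.5240)/(89.7745−57.0660) = -1.0000. V = [p*·23.8155 + (1−p*)·56.5240]/1.26 = 20.5581. B = V − Δ·S = 90.1508.
(3,3): S=109.4811. Δ = (V_up−V_dn)/(S_up−S_dn) = (27.6407−23.8155)/(141.2307−89.7745) = 0.0743. V = [p*·27.6407 + (1−p*)·23.8155]/1.26 = 21.7433. B = V − Δ·S = 13.6045.
(2,0): S=34.2924. Δ = (V_up−V_dn)/(S_up−S_dn) = (45.9136−62.0310)/(44.2372−28.1198) = -1.0000. V = [p*·45.9136 + (1−p*)·62.0310]/1.26 = 37.2558. B = V − Δ·S = 71.5482.
(2,1): S=53.9478. Δ = (V_up−V_dn)/(S_up−S_dn) = (20.5581−45.9136)/(69.5927−44.2372) = -1.0000. V = [p*·20.5581 + (1−p*)·45.9136]/1.26 = 17.6004. B = V − Δ·S = 71.5482.
(2,2): S=84.8691. Δ = (V_up−V_dn)/(S_up−S_dn) = (21.7433−20.5581)/(109.4811−69.5927) = 0.0297. V = [p*·21.7433 + (1−p*)·20.5581]/1.26 = 17.1965. B = V − Δ·S = 14.6750.
(1,0): S=41.8200. Δ = (V_up−V_dn)/(S_up−S_dn) = (17.6004−37.2558)/(53.9478−34.2924) = -1.0000. V = [p*·17.6004 + (1−p*)·37.2558]/1.26 = 14.9643. B = V − Δ·S = 56.7843.
(1,1): S=65.7900. Δ = (V_up−V_dn)/(S_up−S_dn) = (17.1965−17.6004)/(84.8691−53.9478) = -0.0131. V = [p*·17.1965 + (1−p*)·17.6004]/1.26 = 13.6685. B = V − Δ·S = 14.5279.
(0,0): S=51.0000. Δ = (V_up−V_dn)/(S_up−S_dn) = (13.6685−14.9643)/(65.7900−41.8200) = -0.0541. V = [p*·13.6685 + (1−p*)·14.9643]/1.26 = 10.9137. B = V − Δ·S = 13.6707.
The time-0 hedge costs 10.9137, which is the no-arbitrage price.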